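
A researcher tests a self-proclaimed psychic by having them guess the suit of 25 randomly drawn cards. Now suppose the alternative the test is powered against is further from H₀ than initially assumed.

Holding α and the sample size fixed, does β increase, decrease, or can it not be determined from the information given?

A larger true effect moves the Ha sampling distribution further from the H₀ critical value, making rejection more likely when Ha is true.

It decreases.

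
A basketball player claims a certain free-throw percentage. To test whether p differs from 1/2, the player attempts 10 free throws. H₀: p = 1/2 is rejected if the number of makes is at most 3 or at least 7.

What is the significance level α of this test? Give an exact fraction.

α = P(S ≤ 3 or S ≥ 7 | p = 1/2), S ~ Binomial(10, 1/2).
Each tail has probability (1 + 10 + 45 + 120)/1024; doubling gives α = 352/1024 = 11/32.

11/32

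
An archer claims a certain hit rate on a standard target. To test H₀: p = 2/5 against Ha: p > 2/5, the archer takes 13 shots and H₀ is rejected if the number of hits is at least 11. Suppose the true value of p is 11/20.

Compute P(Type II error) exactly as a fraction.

39857841016429707/40960000000000000

β = P(fail to reject H₀ | Ha true) = P(Y ≤ 10 | p = 11/20), Y ~ Binomial(13, 11/20).
Adding the binomial probabilities P(Y=0)+…+P(Y=10) at p = 11/20 gives 39857841016429707/40960000000000000.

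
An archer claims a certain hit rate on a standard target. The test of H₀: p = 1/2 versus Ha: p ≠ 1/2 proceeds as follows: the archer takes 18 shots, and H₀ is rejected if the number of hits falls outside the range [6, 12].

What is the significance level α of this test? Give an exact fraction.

Under H₀, K ~ Binomial(18, 1/2); α is the probability of landing in either tail, P(K ≤ 5) + P(K ≥ 13).
By symmetry, α = 2·P(K ≤ 5) = 2·(1 + 18 + 153 + 816 + 3060 + 8568)/262144 = 25232/262144 = 1577/16384.

1577/16384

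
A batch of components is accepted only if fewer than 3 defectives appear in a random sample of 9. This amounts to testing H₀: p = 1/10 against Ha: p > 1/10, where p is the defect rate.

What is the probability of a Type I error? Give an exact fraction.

Under H₀, K ~ Binomial(9, 1/10); the Type I error rate is P(K ≥ 3).
Computing the lower-tail complement: 1 − 473513931/500000000 = 26486069/500000000.

26486069/500000000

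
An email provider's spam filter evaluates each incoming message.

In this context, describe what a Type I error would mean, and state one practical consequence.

A Type I error would mean concluding that the message is spam when in fact the message is legitimate (not spam). Consequence: a legitimate email — possibly an important one — is hidden in the spam folder.

With the conventional null hypothesis that the message is legitimate (not spam):
A Type I error is rejecting H₀ when H₀ is true.
Here that means sending the message to the spam folder when actually the message is legitimate (not spam).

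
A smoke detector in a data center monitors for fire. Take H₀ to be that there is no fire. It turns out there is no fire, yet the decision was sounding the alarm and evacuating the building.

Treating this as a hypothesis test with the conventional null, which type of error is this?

'Sounding the alarm and evacuating the building' corresponds to rejecting H₀.
H₀ was rejected but H₀ is true — a Type I error (false positive).

Type I error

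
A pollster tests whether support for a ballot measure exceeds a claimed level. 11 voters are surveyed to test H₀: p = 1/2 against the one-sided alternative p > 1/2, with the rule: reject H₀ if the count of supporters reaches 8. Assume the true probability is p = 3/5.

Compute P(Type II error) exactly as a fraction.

6872224/9765625

β = P(fail to reject H₀ | Ha true) = P(S ≤ 7 | p = 3/5), S ~ Binomial(11, 3/5).
Adding the binomial probabilities P(S=0)+…+P(S=7) at p = 3/5 gives 6872224/9765625.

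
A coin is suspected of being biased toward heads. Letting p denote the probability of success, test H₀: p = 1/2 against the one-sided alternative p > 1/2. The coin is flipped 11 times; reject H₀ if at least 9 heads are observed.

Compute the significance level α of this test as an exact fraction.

Under H₀, S ~ Binomial(11, 1/2), and α = P(S ≥ 9).
That's C(11,9) + C(11,10) + C(11,11) over 2^11, i.e. (55 + 11 + 1)/2048 = 67/2048.

67/2048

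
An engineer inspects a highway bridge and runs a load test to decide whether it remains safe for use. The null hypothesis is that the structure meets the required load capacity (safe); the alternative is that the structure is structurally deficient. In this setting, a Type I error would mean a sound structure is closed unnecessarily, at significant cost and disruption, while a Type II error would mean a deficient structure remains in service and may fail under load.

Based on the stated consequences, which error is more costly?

Type II error

The Type II consequence (a deficient structure remains in service and may fail under load) is more severe than the Type I consequence (a sound structure is closed unnecessarily, at significant cost and disruption).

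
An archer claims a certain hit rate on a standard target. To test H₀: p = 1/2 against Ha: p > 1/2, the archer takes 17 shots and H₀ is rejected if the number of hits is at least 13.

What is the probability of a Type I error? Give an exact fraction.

1607/65536

α = P(reject H₀ | H₀ true) = P(X ≥ 13 | p = 1/2), with X ~ Binomial(17, 1/2).
That's C(17,13) + C(17,14) + C(17,15) + C(17,16) + C(17,17) over 2^17, i.e. (2380 + 680 + 136 + 17 + 1)/131072 = 3214/131072 = 1607/65536.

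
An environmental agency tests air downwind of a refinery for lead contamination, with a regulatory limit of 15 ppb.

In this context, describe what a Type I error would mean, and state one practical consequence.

A Type I error would mean concluding that the lead concentration exceeds 15 ppb when in fact the lead concentration is at or below 15 ppb (safe). Consequence: a clean site is subjected to costly and unnecessary remediation.

With the conventional null hypothesis that the lead concentration is at or below 15 ppb (safe):
A Type I error is rejecting H₀ when H₀ is true.
Here that means declaring the site contaminated and ordering remediation when actually the lead concentration is at or below 15 ppb (safe).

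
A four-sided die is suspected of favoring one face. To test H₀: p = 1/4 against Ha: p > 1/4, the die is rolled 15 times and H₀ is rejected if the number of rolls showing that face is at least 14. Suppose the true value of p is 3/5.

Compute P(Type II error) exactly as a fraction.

30359740148/30517578125

Under the alternative p = 3/5, K ~ Binomial(15, 3/5); β is the probability the test does not reject, P(K < 14).
Adding the binomial probabilities P(K=0)+…+P(K=13) at p = 3/5 gives 30359740148/30517578125.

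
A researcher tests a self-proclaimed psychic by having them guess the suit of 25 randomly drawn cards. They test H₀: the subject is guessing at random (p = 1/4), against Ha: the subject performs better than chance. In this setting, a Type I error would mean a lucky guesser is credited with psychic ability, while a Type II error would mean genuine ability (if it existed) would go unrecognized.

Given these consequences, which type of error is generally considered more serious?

Type I error

The Type I consequence (a lucky guesser is credited with psychic ability) is more severe than the Type II consequence (genuine ability (if it existed) would go unrecognized).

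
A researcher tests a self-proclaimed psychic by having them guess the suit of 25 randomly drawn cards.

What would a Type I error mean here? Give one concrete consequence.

A Type I error would mean concluding that the subject performs better than chance when in fact the subject is guessing at random (p = 1/4). Consequence: a lucky guesser is credited with psychic ability.

With the conventional null hypothesis that the subject is guessing at random (p = 1/4):
A Type I error is rejecting H₀ when H₀ is true.
Here that means concluding the subject has some ability beyond chance when actually the subject is guessing at random (p = 1/4).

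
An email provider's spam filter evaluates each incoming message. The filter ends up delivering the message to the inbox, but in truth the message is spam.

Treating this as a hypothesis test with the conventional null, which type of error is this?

The null hypothesis here is that the message is legitimate (not spam).
'Delivering the message to the inbox' corresponds to failing to reject H₀.
H₀ was not rejected but H₀ is false — a Type II error (false negative).

Type II error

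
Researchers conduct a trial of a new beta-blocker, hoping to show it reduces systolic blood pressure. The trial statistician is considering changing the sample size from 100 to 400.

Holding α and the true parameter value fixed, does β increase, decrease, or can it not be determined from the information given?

A larger sample reduces the standard error, pulling the sampling distribution under Ha further from the non-rejection region.

It decreases.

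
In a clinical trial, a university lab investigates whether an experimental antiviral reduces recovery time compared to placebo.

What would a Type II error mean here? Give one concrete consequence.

With the conventional null hypothesis that the drug has no effect on recovery time:
A Type II error is failing to reject H₀ when H₀ is false.
Here that means concluding there is insufficient evidence that the drug works when actually the drug reduces recovery time.

A Type II error would mean concluding that the drug has no effect on recovery time (or at least failing to establish that the drug reduces recovery time) when in fact the drug reduces recovery time. Consequence: the development investment is written off despite the drug actually working.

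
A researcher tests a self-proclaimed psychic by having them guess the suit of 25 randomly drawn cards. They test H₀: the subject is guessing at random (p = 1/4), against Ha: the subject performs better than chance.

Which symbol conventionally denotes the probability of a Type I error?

α

P(Type I error) = P(reject H₀ | H₀ true) = α, the significance level.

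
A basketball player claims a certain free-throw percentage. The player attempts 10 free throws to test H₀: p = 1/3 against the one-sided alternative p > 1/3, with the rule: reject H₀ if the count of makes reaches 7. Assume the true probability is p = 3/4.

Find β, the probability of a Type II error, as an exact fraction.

58753/262144

Under the alternative p = 3/4, K ~ Binomial(10, 3/4); β is the probability the test does not reject, P(K < 7).
Equivalently, β = 1 − P(K ≥ 7) = 58753/262144.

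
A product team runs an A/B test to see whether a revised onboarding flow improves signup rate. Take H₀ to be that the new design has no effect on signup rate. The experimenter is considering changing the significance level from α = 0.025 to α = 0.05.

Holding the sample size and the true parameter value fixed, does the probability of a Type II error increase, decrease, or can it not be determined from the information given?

It decreases.

A larger α widens the rejection region, so when the alternative is true more outcomes lead to rejection — failing to reject becomes less likely.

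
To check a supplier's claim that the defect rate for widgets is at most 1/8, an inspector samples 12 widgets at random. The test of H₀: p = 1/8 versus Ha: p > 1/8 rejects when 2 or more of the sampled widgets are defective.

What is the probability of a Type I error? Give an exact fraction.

31150268619/68719476736

Under H₀, Y ~ Binomial(12, 1/8); the Type I error rate is P(Y ≥ 2).
α = 1 − P(Y ≤ 1) = 1 − 37569208117/68719476736 = 31150268619/68719476736.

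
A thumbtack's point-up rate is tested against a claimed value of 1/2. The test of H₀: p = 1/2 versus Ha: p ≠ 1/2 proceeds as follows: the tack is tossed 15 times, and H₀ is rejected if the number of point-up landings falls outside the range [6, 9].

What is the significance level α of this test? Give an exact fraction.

309/1024

α = P(K ≤ 5 or K ≥ 10 | p = 1/2), K ~ Binomial(15, 1/2).
Each tail has probability (1 + 15 + 105 + 455 + 1365 + 3003)/32768; doubling gives α = 9888/32768 = 309/1024.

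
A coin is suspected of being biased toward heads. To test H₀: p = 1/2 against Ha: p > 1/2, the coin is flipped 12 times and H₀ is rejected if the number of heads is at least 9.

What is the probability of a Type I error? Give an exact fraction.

299/4096

The Type I error probability is α = P(Y ≥ 9) computed under H₀, where Y ~ Binomial(12, 1/2).
That's C(12,9) + C(12,10) + C(12,11) + C(12,12) over 2^12, i.e. (220 + 66 + 12 + 1)/4096 = 299/4096.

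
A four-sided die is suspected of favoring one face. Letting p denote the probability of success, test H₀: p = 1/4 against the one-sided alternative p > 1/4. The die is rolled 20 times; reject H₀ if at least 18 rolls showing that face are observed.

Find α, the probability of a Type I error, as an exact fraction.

Under H₀, S ~ Binomial(20, 1/4), and α = P(S ≥ 18).
P(S ≥ 18) = Σ_{j=18}^{20} C(20,j)·(1/4)^j·(3/4)^{20-j} = 1771/1099511627776.

1771/1099511627776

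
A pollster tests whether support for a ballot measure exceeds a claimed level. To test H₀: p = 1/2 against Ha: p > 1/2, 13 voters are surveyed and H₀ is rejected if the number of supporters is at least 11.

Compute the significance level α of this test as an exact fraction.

23/2048

The Type I error probability is α = P(S ≥ 11) computed under H₀, where S ~ Binomial(13, 1/2).
P(S ≥ 11) = [C(13,11) + C(13,12) + C(13,13)] / 2^13 = (78 + 13 + 1) / 8192 = 92/8192 = 23/2048.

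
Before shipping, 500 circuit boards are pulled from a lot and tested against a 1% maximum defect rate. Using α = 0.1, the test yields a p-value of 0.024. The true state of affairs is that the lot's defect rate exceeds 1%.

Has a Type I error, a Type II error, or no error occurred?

The conventional null hypothesis is that the lot's defect rate is 1% (within specification).
Since p = 0.024 < α = 0.1, H₀ is rejected.
H₀ is false (actually the lot's defect rate exceeds 1%).
The decision matches the true state — no error.

Neither — the decision is correct.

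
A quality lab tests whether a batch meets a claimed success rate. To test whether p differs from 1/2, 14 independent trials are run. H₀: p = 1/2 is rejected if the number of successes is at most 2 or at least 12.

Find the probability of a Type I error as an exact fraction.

α = P(X ≤ 2 or X ≥ 12 | p = 1/2), X ~ Binomial(14, 1/2).
By symmetry, α = 2·P(X ≤ 2) = 2·(1 + 14 + 91)/16384 = 212/16384 = 53/4096.

53/4096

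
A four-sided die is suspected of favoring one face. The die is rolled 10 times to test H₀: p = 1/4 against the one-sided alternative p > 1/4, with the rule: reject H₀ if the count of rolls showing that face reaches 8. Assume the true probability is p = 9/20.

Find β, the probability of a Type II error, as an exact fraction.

2489876891491/2560000000000

Under the alternative p = 9/20, X ~ Binomial(10, 9/20); β is the probability the test does not reject, P(X < 8).
Adding the binomial probabilities P(X=0)+…+P(X=7) at p = 9/20 gives 2489876891491/2560000000000.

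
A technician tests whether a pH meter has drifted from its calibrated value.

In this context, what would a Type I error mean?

A Type I error would mean concluding that the instrument has drifted out of calibration when in fact the instrument is correctly calibrated.

With the conventional null hypothesis that the instrument is correctly calibrated:
A Type I error is rejecting H₀ when H₀ is true.
Here that means pulling the instrument for recalibration when actually the instrument is correctly calibrated.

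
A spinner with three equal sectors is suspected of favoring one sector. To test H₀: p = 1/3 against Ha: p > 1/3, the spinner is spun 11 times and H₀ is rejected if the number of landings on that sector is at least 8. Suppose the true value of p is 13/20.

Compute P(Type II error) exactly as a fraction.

A Type II error is failing to reject when Ha holds: with p = 13/20, β = P(S ≤ 7).
Summing C(11,j)·(13/20)^j·(7/20)^{11-j} for j = 0..7 gives 2941183244209/5120000000000.

2941183244209/5120000000000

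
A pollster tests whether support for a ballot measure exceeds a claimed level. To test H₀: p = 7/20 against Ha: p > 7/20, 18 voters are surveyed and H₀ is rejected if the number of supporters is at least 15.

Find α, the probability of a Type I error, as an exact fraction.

The Type I error probability is α = P(X ≥ 15) computed under H₀, where X ~ Binomial(18, 7/20).
Adding the binomial terms for j = 15 through 18 with p = 7/20 yields 235664205792060577/6553600000000000000000.

235664205792060577/6553600000000000000000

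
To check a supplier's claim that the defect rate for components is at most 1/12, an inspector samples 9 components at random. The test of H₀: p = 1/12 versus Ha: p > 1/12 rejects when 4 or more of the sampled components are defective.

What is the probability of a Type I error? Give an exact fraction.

5563363/1289945088

Under H₀, Y ~ Binomial(9, 1/12); the Type I error rate is P(Y ≥ 4).
Computing the lower-tail complement: 1 − 1284381725/1289945088 = 5563363/1289945088.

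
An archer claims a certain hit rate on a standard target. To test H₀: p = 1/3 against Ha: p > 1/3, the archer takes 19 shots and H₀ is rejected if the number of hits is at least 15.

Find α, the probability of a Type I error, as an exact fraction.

23497/387420489

Under H₀, K ~ Binomial(19, 1/3), and α = P(K ≥ 15).
Summing C(19,j)(1/3)^j(2/3)^{19−j} for j = 15,…,19 gives 23497/387420489.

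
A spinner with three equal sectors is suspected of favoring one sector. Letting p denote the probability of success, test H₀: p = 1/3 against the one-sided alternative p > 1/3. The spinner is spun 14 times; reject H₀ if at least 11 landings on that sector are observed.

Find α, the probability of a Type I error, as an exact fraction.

3305/4782969

The Type I error probability is α = P(K ≥ 11) computed under H₀, where K ~ Binomial(14, 1/3).
Adding the binomial terms for j = 11 through 14 with p = 1/3 yields 3305/4782969.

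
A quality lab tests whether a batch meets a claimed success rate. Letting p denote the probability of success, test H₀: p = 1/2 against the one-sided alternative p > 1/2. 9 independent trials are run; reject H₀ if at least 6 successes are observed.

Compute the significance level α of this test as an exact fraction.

α = P(reject H₀ | H₀ true) = P(X ≥ 6 | p = 1/2), with X ~ Binomial(9, 1/2).
Summing the upper tail: (84 + 36 + 9 + 1) / 2^9 = 130/512 = 65/256.

65/256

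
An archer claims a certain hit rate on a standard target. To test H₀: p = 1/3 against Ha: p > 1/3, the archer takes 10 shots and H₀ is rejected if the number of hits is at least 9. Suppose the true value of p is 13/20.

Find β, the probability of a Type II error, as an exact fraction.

9359826552041/10240000000000

A Type II error is failing to reject when Ha holds: with p = 13/20, β = P(K ≤ 8).
Summing C(10,j)·(13/20)^j·(7/20)^{10-j} for j = 0..8 gives 9359826552041/10240000000000.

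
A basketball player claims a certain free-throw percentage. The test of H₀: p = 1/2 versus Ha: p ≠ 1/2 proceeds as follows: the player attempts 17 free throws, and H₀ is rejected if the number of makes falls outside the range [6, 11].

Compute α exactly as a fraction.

4701/32768

Under H₀, S ~ Binomial(17, 1/2); α is the probability of landing in either tail, P(S ≤ 5) + P(S ≥ 12).
Each tail has probability (1 + 17 + 136 + 680 + 2380 + 6188)/131072; doubling gives α = 18804/131072 = 4701/32768.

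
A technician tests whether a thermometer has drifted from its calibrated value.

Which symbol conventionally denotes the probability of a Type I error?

P(Type I error) = P(reject H₀ | H₀ true) = α, the significance level.

α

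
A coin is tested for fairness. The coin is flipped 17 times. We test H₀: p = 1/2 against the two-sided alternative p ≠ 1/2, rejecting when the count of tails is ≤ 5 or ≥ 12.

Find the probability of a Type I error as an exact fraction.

The significance level is the null-hypothesis probability of the rejection region {≤5} ∪ {≥12}.
Each tail has probability (1 + 17 + 136 + 680 + 2380 + 6188)/131072; doubling gives α = 18804/131072 = 4701/32768.

4701/32768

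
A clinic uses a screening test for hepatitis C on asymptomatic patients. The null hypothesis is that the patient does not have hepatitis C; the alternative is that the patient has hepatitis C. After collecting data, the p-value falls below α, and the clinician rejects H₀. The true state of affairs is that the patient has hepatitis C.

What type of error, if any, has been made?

Neither — the decision is correct.

The test rejected a false H₀ — the decision matches the true state.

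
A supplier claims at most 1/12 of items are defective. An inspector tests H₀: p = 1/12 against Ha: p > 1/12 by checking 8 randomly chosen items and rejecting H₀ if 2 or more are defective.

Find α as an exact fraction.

59725447/429981696

The significance level is the probability, assuming p = 1/12, of seeing 2 or more defectives in 8 draws.
Via the complement, α = 1 − Σ_{j=0}^{1} C(8,j)(1/12)^j(11/12)^{8-j} = 59725447/429981696.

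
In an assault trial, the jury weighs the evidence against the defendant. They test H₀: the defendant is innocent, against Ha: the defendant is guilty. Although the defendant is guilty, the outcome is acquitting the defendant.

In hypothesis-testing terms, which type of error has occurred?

'Acquitting the defendant' corresponds to failing to reject H₀.
H₀ was not rejected but H₀ is false — a Type II error (false negative).

Type II error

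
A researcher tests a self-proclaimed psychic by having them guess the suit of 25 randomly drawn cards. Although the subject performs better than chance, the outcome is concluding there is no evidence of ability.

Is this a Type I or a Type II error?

Type II error

The null hypothesis here is that the subject is guessing at random (p = 1/4).
'Concluding there is no evidence of ability' corresponds to failing to reject H₀.
H₀ was not rejected but H₀ is false — a Type II error (false negative).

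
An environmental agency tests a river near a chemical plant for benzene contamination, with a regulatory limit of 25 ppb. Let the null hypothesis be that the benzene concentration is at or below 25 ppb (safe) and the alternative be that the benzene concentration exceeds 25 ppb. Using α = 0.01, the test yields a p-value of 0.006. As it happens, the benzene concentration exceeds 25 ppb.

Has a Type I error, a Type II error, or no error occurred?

Since p = 0.006 < α = 0.01, H₀ is rejected.
H₀ is false (actually the benzene concentration exceeds 25 ppb).
The decision matches the true state — no error.

No error (correct decision).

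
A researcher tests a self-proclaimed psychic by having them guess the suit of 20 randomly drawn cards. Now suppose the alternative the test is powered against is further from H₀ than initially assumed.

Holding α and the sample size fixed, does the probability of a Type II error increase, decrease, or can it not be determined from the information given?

A larger true effect moves the Ha sampling distribution further from the H₀ critical value, making rejection more likely when Ha is true.

It decreases.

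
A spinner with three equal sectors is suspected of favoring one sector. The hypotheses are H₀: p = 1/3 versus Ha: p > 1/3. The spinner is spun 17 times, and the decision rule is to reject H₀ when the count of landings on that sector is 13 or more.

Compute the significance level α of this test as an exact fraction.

The Type I error probability is α = P(Y ≥ 13) computed under H₀, where Y ~ Binomial(17, 1/3).
P(Y ≥ 13) = Σ_{j=13}^{17} C(17,j)·(1/3)^j·(2/3)^{17-j} = 44099/129140163.

44099/129140163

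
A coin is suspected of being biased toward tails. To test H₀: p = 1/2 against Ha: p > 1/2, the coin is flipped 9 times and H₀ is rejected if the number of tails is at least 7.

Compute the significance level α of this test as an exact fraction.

23/256

The Type I error probability is α = P(S ≥ 7) computed under H₀, where S ~ Binomial(9, 1/2).
P(S ≥ 7) = [C(9,7) + C(9,8) + C(9,9)] / 2^9 = (36 + 9 + 1) / 512 = 46/512 = 23/256.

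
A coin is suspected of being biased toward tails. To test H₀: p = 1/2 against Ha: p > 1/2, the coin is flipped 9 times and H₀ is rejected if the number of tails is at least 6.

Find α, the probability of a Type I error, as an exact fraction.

65/256

α = P(reject H₀ | H₀ true) = P(K ≥ 6 | p = 1/2), with K ~ Binomial(9, 1/2).
Summing the upper tail: (84 + 36 + 9 + 1) / 2^9 = 130/512 = 65/256.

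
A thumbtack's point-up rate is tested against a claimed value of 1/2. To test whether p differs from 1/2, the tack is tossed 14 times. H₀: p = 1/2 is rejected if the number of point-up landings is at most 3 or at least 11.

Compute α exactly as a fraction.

235/4096

The significance level is the null-hypothesis probability of the rejection region {≤3} ∪ {≥11}.
Each tail has probability (1 + 14 + 91 + 364)/16384; doubling gives α = 940/16384 = 235/4096.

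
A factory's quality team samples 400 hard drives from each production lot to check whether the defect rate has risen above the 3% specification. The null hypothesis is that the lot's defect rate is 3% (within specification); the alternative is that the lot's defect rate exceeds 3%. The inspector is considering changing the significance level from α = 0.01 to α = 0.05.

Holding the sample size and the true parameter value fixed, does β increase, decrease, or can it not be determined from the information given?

It decreases.

With a larger α the critical value moves toward the center, so more of the Ha sampling distribution lies in the rejection region.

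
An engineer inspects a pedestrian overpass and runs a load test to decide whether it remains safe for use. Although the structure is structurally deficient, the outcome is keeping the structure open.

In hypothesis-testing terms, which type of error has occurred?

Type II error

The null hypothesis here is that the structure meets the required load capacity (safe).
'Keeping the structure open' corresponds to failing to reject H₀.
H₀ was not rejected but H₀ is false — a Type II error (false negative).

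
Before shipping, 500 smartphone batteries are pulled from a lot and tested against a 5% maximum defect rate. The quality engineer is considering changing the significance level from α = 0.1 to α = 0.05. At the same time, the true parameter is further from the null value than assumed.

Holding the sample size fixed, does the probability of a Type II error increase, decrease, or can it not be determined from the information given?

The first change alone would make β increase; the second alone would make β decrease. Which effect dominates depends on the magnitudes, which are not given.

Cannot be determined from the information given.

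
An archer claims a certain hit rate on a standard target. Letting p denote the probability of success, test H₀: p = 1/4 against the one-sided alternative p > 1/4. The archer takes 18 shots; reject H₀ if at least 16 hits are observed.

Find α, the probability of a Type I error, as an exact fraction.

179/8589934592

α = P(reject H₀ | H₀ true) = P(S ≥ 16 | p = 1/4), with S ~ Binomial(18, 1/4).
Adding the binomial terms for j = 16 through 18 with p = 1/4 yields 179/8589934592.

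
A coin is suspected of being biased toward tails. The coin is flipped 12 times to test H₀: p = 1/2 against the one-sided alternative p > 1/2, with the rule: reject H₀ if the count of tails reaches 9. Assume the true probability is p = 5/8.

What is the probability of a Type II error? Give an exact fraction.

A Type II error is failing to reject when Ha holds: with p = 5/8, β = P(K ≤ 8).
Equivalently, β = 1 − P(K ≥ 9) = 49315179861/68719476736.

49315179861/68719476736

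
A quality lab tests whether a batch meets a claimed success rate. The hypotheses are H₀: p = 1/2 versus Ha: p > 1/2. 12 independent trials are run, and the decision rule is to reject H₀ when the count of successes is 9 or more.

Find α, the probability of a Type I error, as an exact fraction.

299/4096

The Type I error probability is α = P(S ≥ 9) computed under H₀, where S ~ Binomial(12, 1/2).
That's C(12,9) + C(12,10) + C(12,11) + C(12,12) over 2^12, i.e. (220 + 66 + 12 + 1)/4096 = 299/4096.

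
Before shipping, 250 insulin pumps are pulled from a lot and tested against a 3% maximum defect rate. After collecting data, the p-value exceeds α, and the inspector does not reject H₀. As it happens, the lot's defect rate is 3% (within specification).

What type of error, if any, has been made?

The conventional null hypothesis here is that the lot's defect rate is 3% (within specification).
The test retained a true H₀ — the decision matches the true state.

Neither — the decision is correct.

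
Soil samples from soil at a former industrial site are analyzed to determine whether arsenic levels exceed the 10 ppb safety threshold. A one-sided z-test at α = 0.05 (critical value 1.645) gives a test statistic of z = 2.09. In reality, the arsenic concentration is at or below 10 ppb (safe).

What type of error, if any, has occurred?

Type I error

The conventional null hypothesis is that the arsenic concentration is at or below 10 ppb (safe).
Since z = 2.09 > z* = 1.645, H₀ is rejected.
H₀ is true (actually the arsenic concentration is at or below 10 ppb (safe)).
Rejecting a true H₀ is a Type I error.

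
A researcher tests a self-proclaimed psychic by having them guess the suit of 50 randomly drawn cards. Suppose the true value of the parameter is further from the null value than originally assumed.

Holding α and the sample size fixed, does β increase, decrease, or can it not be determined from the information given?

It decreases.

A bigger departure from H₀ is easier for the test to detect, so it fails to reject less often.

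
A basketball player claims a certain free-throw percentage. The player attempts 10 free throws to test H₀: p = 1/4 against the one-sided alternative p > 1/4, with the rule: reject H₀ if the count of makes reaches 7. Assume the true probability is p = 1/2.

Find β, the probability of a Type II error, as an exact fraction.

53/64

Under the alternative p = 1/2, Y ~ Binomial(10, 1/2); β is the probability the test does not reject, P(Y < 7).
Adding the binomial probabilities P(Y=0)+…+P(Y=6) at p = 1/2 gives 53/64.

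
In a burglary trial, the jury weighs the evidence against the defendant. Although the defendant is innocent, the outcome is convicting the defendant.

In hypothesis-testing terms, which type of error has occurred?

Type I error

The null hypothesis here is that the defendant is innocent.
'Convicting the defendant' corresponds to rejecting H₀.
H₀ was rejected but H₀ is true — a Type I error (false positive).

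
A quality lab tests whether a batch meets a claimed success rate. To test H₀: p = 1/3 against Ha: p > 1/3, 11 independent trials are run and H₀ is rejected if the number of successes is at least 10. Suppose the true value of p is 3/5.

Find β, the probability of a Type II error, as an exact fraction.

1894076/1953125

A Type II error is failing to reject when Ha holds: with p = 3/5, β = P(Y ≤ 9).
Equivalently, β = 1 − P(Y ≥ 10) = 1894076/1953125.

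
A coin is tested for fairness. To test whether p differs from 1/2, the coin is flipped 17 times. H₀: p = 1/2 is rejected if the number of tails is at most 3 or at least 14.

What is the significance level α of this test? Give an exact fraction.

α = P(K ≤ 3 or K ≥ 14 | p = 1/2), K ~ Binomial(17, 1/2).
The two tails are symmetric, so α = 2·(1 + 17 + 136 + 680)/2^17 = 1668/131072 = 417/32768.

417/32768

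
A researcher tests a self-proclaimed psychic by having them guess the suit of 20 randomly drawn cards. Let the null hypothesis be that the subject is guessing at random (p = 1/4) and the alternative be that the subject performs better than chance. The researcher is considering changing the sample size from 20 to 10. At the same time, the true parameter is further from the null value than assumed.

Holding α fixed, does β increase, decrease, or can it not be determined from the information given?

The first change alone would make β increase; the second alone would make β decrease. Which effect dominates depends on the magnitudes, which are not given.

Cannot be determined from the information given.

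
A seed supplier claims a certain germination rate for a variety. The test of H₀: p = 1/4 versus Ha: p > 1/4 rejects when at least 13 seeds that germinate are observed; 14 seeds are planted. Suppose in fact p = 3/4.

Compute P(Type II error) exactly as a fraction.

A Type II error is failing to reject when Ha holds: with p = 3/4, β = P(K ≤ 12).
Equivalently, β = 1 − P(K ≥ 13) = 241331965/268435456.

241331965/268435456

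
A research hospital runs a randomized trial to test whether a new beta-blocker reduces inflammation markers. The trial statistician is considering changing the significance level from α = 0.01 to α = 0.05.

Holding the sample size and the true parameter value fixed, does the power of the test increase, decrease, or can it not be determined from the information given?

It increases.

Relaxing α lowers the evidence threshold; under Ha, outcomes that previously fell short now trigger rejection.
Since power = 1 − β and β decreases, power increases.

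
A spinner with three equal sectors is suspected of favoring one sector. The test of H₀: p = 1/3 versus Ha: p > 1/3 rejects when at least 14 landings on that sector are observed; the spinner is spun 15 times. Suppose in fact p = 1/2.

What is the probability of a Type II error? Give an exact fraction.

Under the alternative p = 1/2, K ~ Binomial(15, 1/2); β is the probability the test does not reject, P(K < 14).
Adding the binomial probabilities P(K=0)+…+P(K=13) at p = 1/2 gives 2047/2048.

2047/2048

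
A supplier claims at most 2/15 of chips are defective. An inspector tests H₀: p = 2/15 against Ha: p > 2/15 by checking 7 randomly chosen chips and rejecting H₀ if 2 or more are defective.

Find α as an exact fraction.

α = P(reject H₀ | H₀ true) = P(X ≥ 2 | p = 2/15), X ~ Binomial(7, 2/15).
α = 1 − P(X ≤ 1) = 1 − 4826809/6328125 = 1501316/6328125.

1501316/6328125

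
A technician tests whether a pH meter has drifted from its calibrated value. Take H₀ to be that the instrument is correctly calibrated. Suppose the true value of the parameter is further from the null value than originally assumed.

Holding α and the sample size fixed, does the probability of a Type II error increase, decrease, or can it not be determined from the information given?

A larger true effect moves the Ha sampling distribution further from the H₀ critical value, making rejection more likely when Ha is true.

It decreases.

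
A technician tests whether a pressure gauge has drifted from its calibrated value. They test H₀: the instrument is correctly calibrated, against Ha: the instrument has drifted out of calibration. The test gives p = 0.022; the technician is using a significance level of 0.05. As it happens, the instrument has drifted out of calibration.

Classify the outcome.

No error — this is a correct decision.

Since p = 0.022 < α = 0.05, H₀ is rejected.
H₀ is false (actually the instrument has drifted out of calibration).
The decision matches the true state — no error.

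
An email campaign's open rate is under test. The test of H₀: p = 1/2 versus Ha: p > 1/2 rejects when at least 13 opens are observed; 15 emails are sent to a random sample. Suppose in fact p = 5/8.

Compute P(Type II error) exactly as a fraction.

33725631854457/35184372088832

Under the alternative p = 5/8, X ~ Binomial(15, 5/8); β is the probability the test does not reject, P(X < 13).
Equivalently, β = 1 − P(X ≥ 13) = 33725631854457/35184372088832.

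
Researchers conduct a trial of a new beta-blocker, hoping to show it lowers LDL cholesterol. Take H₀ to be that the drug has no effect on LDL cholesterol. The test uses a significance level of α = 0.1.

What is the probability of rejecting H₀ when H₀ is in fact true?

The significance level α is, by definition, the probability of a Type I error — P(reject H₀ | H₀ true).

0.1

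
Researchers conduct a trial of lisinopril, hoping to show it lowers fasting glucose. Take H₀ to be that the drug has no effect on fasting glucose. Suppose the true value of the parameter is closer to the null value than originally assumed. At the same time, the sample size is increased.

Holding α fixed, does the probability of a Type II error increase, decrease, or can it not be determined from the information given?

The first change alone would make β increase; the second alone would make β decrease. Which effect dominates depends on the magnitudes, which are not given.

Cannot be determined from the information given.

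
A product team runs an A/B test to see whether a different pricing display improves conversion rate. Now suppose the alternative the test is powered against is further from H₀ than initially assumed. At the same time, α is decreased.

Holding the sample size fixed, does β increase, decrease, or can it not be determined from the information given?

The first change alone would make β decrease; the second alone would make β increase. Which effect dominates depends on the magnitudes, which are not given.

Cannot be determined from the information given.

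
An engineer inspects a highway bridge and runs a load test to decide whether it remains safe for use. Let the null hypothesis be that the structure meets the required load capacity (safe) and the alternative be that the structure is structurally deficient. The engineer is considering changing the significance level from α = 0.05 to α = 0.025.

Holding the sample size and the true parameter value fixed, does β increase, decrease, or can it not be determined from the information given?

A smaller α moves the rejection region further into the tail. With the alternative true, more outcomes now fall outside the rejection region, so failing to reject becomes more likely.

It increases.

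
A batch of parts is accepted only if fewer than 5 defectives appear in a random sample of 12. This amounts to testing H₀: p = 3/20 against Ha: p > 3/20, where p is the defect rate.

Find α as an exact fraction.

α = P(reject H₀ | H₀ true) = P(K ≥ 5 | p = 3/20), K ~ Binomial(12, 3/20).
α = 1 − P(K ≤ 4) = 1 − 399801586216033/409600000000000 = 9798413783967/409600000000000.

9798413783967/409600000000000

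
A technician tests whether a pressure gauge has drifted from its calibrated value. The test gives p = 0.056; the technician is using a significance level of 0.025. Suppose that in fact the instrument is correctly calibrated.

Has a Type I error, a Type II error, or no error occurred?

The conventional null hypothesis is that the instrument is correctly calibrated.
Since p = 0.056 ≥ α = 0.025, H₀ is not rejected.
H₀ is true (actually the instrument is correctly calibrated).
The decision matches the true state — no error.

Neither — the decision is correct.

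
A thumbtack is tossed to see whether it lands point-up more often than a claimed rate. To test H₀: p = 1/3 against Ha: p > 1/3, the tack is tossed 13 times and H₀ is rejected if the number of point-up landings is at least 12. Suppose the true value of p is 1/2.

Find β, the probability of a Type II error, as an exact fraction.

A Type II error is failing to reject when Ha holds: with p = 1/2, β = P(X ≤ 11).
Adding the binomial probabilities P(X=0)+…+P(X=11) at p = 1/2 gives 4089/4096.

4089/4096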